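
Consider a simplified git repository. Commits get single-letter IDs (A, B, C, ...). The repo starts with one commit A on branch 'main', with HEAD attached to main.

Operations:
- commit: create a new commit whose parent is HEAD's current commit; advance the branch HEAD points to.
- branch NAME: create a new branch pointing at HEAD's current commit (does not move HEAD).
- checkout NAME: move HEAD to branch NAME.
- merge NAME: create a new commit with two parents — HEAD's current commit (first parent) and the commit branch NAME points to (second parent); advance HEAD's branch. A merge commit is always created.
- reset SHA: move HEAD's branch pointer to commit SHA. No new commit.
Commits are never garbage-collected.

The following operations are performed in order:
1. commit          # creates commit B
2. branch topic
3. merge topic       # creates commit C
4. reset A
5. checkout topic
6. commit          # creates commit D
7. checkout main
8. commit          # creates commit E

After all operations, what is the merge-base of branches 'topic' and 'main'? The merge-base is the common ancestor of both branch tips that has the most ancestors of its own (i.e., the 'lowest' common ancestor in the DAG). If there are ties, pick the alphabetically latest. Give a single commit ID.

After op 1 (commit): HEAD=main@B [main=B]
After op 2 (branch): HEAD=main@B [main=B topic=B]
After op 3 (merge): HEAD=main@C [main=C topic=B]
After op 4 (reset): HEAD=main@A [main=A topic=B]
After op 5 (checkout): HEAD=topic@B [main=A topic=B]
After op 6 (commit): HEAD=topic@D [main=A topic=D]
After op 7 (checkout): HEAD=main@A [main=A topic=D]
After op 8 (commit): HEAD=main@E [main=E topic=D]
ancestors(topic=D): ['A', 'B', 'D']
ancestors(main=E): ['A', 'E']
common: ['A']

Answer: A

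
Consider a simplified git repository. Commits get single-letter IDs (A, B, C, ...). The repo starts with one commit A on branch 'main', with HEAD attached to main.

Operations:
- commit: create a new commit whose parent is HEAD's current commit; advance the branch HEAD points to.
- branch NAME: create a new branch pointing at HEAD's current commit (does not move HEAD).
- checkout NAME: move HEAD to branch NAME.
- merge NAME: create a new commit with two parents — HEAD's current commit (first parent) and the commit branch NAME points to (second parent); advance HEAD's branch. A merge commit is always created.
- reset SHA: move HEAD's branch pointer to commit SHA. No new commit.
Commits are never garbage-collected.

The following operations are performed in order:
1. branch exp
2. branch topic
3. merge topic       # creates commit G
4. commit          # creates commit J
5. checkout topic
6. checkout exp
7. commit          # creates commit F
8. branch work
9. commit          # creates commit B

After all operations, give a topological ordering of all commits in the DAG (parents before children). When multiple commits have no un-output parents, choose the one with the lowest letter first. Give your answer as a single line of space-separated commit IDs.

After op 1 (branch): HEAD=main@A [exp=A main=A]
After op 2 (branch): HEAD=main@A [exp=A main=A topic=A]
After op 3 (merge): HEAD=main@G [exp=A main=G topic=A]
After op 4 (commit): HEAD=main@J [exp=A main=J topic=A]
After op 5 (checkout): HEAD=topic@A [exp=A main=J topic=A]
After op 6 (checkout): HEAD=exp@A [exp=A main=J topic=A]
After op 7 (commit): HEAD=exp@F [exp=F main=J topic=A]
After op 8 (branch): HEAD=exp@F [exp=F main=J topic=A work=F]
After op 9 (commit): HEAD=exp@B [exp=B main=J topic=A work=F]
commit A: parents=[]
commit B: parents=['F']
commit F: parents=['A']
commit G: parents=['A', 'A']
commit J: parents=['G']

Answer: A F B G J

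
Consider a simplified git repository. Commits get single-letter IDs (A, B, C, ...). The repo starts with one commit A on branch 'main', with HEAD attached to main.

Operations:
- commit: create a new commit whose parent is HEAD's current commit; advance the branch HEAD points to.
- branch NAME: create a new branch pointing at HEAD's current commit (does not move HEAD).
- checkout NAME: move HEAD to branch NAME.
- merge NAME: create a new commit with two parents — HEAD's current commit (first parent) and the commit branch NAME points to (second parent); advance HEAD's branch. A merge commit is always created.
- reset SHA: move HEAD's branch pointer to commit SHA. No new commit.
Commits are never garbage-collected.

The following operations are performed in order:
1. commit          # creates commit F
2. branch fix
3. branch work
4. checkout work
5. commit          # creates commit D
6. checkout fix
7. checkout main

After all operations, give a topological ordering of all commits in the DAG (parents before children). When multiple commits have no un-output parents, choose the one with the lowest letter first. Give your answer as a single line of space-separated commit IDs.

Answer: A F D

Derivation:
After op 1 (commit): HEAD=main@F [main=F]
After op 2 (branch): HEAD=main@F [fix=F main=F]
After op 3 (branch): HEAD=main@F [fix=F main=F work=F]
After op 4 (checkout): HEAD=work@F [fix=F main=F work=F]
After op 5 (commit): HEAD=work@D [fix=F main=F work=D]
After op 6 (checkout): HEAD=fix@F [fix=F main=F work=D]
After op 7 (checkout): HEAD=main@F [fix=F main=F work=D]
commit A: parents=[]
commit D: parents=['F']
commit F: parents=['A']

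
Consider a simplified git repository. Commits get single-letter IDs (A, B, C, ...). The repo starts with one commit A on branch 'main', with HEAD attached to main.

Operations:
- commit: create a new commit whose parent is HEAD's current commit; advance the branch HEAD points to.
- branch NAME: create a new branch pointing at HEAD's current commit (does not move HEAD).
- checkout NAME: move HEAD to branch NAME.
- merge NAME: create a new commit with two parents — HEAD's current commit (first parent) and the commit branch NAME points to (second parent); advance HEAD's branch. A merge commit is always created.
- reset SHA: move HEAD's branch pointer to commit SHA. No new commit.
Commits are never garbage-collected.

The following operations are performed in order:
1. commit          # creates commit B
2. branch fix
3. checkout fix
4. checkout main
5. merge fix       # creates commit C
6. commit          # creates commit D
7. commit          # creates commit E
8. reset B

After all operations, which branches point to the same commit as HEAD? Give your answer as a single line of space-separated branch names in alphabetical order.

Answer: fix main

Derivation:
After op 1 (commit): HEAD=main@B [main=B]
After op 2 (branch): HEAD=main@B [fix=B main=B]
After op 3 (checkout): HEAD=fix@B [fix=B main=B]
After op 4 (checkout): HEAD=main@B [fix=B main=B]
After op 5 (merge): HEAD=main@C [fix=B main=C]
After op 6 (commit): HEAD=main@D [fix=B main=D]
After op 7 (commit): HEAD=main@E [fix=B main=E]
After op 8 (reset): HEAD=main@B [fix=B main=B]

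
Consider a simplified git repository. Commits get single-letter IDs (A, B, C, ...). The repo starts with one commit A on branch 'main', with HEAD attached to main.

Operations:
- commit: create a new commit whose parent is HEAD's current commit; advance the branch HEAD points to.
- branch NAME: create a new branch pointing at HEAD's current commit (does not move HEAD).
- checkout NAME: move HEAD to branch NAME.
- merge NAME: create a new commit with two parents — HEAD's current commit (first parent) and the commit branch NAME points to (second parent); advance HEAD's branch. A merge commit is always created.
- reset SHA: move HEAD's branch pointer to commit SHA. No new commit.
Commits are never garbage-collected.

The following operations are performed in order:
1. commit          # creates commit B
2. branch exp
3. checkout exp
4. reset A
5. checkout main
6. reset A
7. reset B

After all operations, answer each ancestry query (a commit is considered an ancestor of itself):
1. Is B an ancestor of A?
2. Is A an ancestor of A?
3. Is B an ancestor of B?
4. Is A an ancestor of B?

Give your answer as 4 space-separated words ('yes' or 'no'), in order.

Answer: no yes yes yes

Derivation:
After op 1 (commit): HEAD=main@B [main=B]
After op 2 (branch): HEAD=main@B [exp=B main=B]
After op 3 (checkout): HEAD=exp@B [exp=B main=B]
After op 4 (reset): HEAD=exp@A [exp=A main=B]
After op 5 (checkout): HEAD=main@B [exp=A main=B]
After op 6 (reset): HEAD=main@A [exp=A main=A]
After op 7 (reset): HEAD=main@B [exp=A main=B]
ancestors(A) = {A}; B in? no
ancestors(A) = {A}; A in? yes
ancestors(B) = {A,B}; B in? yes
ancestors(B) = {A,B}; A in? yes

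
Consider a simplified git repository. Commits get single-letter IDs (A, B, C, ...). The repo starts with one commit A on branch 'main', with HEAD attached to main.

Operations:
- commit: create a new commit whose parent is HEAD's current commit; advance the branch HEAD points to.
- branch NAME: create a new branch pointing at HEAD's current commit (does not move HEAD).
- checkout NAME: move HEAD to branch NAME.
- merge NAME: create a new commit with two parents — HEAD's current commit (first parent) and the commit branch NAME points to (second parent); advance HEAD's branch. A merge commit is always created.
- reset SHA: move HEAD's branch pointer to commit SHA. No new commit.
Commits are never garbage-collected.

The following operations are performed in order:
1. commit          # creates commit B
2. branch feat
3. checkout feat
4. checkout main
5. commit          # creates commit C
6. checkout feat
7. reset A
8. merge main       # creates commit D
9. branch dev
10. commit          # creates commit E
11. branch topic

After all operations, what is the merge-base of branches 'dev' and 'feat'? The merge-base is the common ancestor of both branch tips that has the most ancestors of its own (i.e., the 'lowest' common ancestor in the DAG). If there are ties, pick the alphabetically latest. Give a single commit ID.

Answer: D

Derivation:
After op 1 (commit): HEAD=main@B [main=B]
After op 2 (branch): HEAD=main@B [feat=B main=B]
After op 3 (checkout): HEAD=feat@B [feat=B main=B]
After op 4 (checkout): HEAD=main@B [feat=B main=B]
After op 5 (commit): HEAD=main@C [feat=B main=C]
After op 6 (checkout): HEAD=feat@B [feat=B main=C]
After op 7 (reset): HEAD=feat@A [feat=A main=C]
After op 8 (merge): HEAD=feat@D [feat=D main=C]
After op 9 (branch): HEAD=feat@D [dev=D feat=D main=C]
After op 10 (commit): HEAD=feat@E [dev=D feat=E main=C]
After op 11 (branch): HEAD=feat@E [dev=D feat=E main=C topic=E]
ancestors(dev=D): ['A', 'B', 'C', 'D']
ancestors(feat=E): ['A', 'B', 'C', 'D', 'E']
common: ['A', 'B', 'C', 'D']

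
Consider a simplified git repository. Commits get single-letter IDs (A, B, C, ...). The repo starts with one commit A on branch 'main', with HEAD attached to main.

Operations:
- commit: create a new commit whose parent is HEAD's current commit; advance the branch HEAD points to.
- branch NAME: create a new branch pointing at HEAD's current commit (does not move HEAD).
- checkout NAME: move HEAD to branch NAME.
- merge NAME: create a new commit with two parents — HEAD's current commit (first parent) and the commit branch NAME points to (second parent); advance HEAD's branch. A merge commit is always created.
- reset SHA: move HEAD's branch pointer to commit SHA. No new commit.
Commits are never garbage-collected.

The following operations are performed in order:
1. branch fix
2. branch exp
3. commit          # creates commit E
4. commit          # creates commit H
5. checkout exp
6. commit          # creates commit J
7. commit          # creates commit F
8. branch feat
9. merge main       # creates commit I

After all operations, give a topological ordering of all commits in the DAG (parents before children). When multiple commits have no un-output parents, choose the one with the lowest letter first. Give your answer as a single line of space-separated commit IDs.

After op 1 (branch): HEAD=main@A [fix=A main=A]
After op 2 (branch): HEAD=main@A [exp=A fix=A main=A]
After op 3 (commit): HEAD=main@E [exp=A fix=A main=E]
After op 4 (commit): HEAD=main@H [exp=A fix=A main=H]
After op 5 (checkout): HEAD=exp@A [exp=A fix=A main=H]
After op 6 (commit): HEAD=exp@J [exp=J fix=A main=H]
After op 7 (commit): HEAD=exp@F [exp=F fix=A main=H]
After op 8 (branch): HEAD=exp@F [exp=F feat=F fix=A main=H]
After op 9 (merge): HEAD=exp@I [exp=I feat=F fix=A main=H]
commit A: parents=[]
commit E: parents=['A']
commit F: parents=['J']
commit H: parents=['E']
commit I: parents=['F', 'H']
commit J: parents=['A']

Answer: A E H J F I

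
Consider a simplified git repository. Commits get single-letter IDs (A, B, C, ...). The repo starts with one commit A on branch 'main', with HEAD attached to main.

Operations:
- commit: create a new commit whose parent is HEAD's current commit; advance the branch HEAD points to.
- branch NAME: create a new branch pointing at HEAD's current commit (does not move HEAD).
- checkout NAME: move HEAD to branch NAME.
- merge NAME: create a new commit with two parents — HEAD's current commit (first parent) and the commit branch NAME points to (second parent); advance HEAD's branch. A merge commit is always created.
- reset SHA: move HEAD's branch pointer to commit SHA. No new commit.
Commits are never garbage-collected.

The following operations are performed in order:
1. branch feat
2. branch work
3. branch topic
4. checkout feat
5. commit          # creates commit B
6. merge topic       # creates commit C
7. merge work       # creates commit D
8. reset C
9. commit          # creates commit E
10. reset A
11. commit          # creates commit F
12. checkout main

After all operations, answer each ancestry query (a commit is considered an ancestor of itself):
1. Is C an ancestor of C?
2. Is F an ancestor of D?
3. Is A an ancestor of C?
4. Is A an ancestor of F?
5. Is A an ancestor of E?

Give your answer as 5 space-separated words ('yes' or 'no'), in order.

Answer: yes no yes yes yes

Derivation:
After op 1 (branch): HEAD=main@A [feat=A main=A]
After op 2 (branch): HEAD=main@A [feat=A main=A work=A]
After op 3 (branch): HEAD=main@A [feat=A main=A topic=A work=A]
After op 4 (checkout): HEAD=feat@A [feat=A main=A topic=A work=A]
After op 5 (commit): HEAD=feat@B [feat=B main=A topic=A work=A]
After op 6 (merge): HEAD=feat@C [feat=C main=A topic=A work=A]
After op 7 (merge): HEAD=feat@D [feat=D main=A topic=A work=A]
After op 8 (reset): HEAD=feat@C [feat=C main=A topic=A work=A]
After op 9 (commit): HEAD=feat@E [feat=E main=A topic=A work=A]
After op 10 (reset): HEAD=feat@A [feat=A main=A topic=A work=A]
After op 11 (commit): HEAD=feat@F [feat=F main=A topic=A work=A]
After op 12 (checkout): HEAD=main@A [feat=F main=A topic=A work=A]
ancestors(C) = {A,B,C}; C in? yes
ancestors(D) = {A,B,C,D}; F in? no
ancestors(C) = {A,B,C}; A in? yes
ancestors(F) = {A,F}; A in? yes
ancestors(E) = {A,B,C,E}; A in? yes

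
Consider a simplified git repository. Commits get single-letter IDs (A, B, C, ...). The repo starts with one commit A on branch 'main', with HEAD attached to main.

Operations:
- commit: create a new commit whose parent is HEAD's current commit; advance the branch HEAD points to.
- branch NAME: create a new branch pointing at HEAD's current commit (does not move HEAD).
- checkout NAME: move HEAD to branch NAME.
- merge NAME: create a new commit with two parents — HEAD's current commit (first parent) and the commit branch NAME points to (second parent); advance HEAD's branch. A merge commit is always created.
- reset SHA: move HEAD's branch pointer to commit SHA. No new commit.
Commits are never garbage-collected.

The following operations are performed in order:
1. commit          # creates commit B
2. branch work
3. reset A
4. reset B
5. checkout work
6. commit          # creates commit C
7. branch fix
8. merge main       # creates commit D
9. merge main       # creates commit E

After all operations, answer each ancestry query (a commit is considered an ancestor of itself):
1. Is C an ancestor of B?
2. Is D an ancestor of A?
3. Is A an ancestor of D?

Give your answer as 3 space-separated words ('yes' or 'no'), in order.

Answer: no no yes

Derivation:
After op 1 (commit): HEAD=main@B [main=B]
After op 2 (branch): HEAD=main@B [main=B work=B]
After op 3 (reset): HEAD=main@A [main=A work=B]
After op 4 (reset): HEAD=main@B [main=B work=B]
After op 5 (checkout): HEAD=work@B [main=B work=B]
After op 6 (commit): HEAD=work@C [main=B work=C]
After op 7 (branch): HEAD=work@C [fix=C main=B work=C]
After op 8 (merge): HEAD=work@D [fix=C main=B work=D]
After op 9 (merge): HEAD=work@E [fix=C main=B work=E]
ancestors(B) = {A,B}; C in? no
ancestors(A) = {A}; D in? no
ancestors(D) = {A,B,C,D}; A in? yes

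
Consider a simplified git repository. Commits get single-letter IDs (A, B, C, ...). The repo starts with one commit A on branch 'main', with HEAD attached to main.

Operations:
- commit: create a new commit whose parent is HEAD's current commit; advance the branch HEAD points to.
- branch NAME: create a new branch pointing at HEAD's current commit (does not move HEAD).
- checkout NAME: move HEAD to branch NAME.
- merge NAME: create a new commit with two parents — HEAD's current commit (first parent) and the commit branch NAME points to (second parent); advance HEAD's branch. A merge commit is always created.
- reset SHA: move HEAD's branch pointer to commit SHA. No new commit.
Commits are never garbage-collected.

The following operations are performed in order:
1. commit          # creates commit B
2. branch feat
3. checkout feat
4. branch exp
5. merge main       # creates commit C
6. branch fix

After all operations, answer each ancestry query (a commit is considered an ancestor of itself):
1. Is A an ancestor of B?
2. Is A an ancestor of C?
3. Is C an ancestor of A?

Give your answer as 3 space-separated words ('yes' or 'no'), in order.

After op 1 (commit): HEAD=main@B [main=B]
After op 2 (branch): HEAD=main@B [feat=B main=B]
After op 3 (checkout): HEAD=feat@B [feat=B main=B]
After op 4 (branch): HEAD=feat@B [exp=B feat=B main=B]
After op 5 (merge): HEAD=feat@C [exp=B feat=C main=B]
After op 6 (branch): HEAD=feat@C [exp=B feat=C fix=C main=B]
ancestors(B) = {A,B}; A in? yes
ancestors(C) = {A,B,C}; A in? yes
ancestors(A) = {A}; C in? no

Answer: yes yes no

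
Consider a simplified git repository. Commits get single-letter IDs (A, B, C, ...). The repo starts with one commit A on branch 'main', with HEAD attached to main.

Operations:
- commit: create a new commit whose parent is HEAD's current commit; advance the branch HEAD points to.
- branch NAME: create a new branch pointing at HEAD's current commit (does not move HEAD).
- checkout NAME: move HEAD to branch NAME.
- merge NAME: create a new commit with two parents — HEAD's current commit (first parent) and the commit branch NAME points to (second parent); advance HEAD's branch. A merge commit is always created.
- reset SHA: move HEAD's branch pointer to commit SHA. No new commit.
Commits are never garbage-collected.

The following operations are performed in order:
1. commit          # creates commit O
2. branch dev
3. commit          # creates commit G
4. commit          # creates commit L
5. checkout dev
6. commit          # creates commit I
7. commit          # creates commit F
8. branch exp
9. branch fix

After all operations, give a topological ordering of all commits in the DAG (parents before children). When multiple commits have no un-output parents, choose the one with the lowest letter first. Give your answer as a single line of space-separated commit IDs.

Answer: A O G I F L

Derivation:
After op 1 (commit): HEAD=main@O [main=O]
After op 2 (branch): HEAD=main@O [dev=O main=O]
After op 3 (commit): HEAD=main@G [dev=O main=G]
After op 4 (commit): HEAD=main@L [dev=O main=L]
After op 5 (checkout): HEAD=dev@O [dev=O main=L]
After op 6 (commit): HEAD=dev@I [dev=I main=L]
After op 7 (commit): HEAD=dev@F [dev=F main=L]
After op 8 (branch): HEAD=dev@F [dev=F exp=F main=L]
After op 9 (branch): HEAD=dev@F [dev=F exp=F fix=F main=L]
commit A: parents=[]
commit F: parents=['I']
commit G: parents=['O']
commit I: parents=['O']
commit L: parents=['G']
commit O: parents=['A']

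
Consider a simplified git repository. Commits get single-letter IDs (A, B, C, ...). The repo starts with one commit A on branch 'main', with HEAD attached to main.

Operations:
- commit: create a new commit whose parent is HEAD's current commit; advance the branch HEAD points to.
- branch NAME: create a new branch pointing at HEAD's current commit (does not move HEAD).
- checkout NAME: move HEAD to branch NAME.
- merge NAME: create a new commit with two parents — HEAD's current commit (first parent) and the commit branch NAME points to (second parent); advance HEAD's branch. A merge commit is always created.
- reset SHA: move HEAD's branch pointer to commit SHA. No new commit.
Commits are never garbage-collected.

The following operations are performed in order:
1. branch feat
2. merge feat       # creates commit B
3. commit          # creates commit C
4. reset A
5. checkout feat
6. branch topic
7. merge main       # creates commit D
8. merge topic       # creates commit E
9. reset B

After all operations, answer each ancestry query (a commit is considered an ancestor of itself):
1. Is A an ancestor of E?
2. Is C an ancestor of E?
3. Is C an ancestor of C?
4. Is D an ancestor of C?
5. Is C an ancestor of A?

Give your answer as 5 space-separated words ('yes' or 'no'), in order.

Answer: yes no yes no no

Derivation:
After op 1 (branch): HEAD=main@A [feat=A main=A]
After op 2 (merge): HEAD=main@B [feat=A main=B]
After op 3 (commit): HEAD=main@C [feat=A main=C]
After op 4 (reset): HEAD=main@A [feat=A main=A]
After op 5 (checkout): HEAD=feat@A [feat=A main=A]
After op 6 (branch): HEAD=feat@A [feat=A main=A topic=A]
After op 7 (merge): HEAD=feat@D [feat=D main=A topic=A]
After op 8 (merge): HEAD=feat@E [feat=E main=A topic=A]
After op 9 (reset): HEAD=feat@B [feat=B main=A topic=A]
ancestors(E) = {A,D,E}; A in? yes
ancestors(E) = {A,D,E}; C in? no
ancestors(C) = {A,B,C}; C in? yes
ancestors(C) = {A,B,C}; D in? no
ancestors(A) = {A}; C in? no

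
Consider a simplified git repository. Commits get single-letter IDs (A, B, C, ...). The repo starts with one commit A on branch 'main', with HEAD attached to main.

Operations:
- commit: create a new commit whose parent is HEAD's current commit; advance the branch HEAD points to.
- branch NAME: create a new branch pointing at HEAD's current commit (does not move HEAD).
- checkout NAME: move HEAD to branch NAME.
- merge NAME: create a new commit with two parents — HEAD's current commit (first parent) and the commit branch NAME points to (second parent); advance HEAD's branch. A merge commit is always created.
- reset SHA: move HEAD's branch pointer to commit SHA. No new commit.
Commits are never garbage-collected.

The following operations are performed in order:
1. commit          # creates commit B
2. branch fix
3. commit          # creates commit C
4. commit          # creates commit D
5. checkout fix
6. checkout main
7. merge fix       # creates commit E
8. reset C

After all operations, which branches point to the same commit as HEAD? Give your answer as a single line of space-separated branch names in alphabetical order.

After op 1 (commit): HEAD=main@B [main=B]
After op 2 (branch): HEAD=main@B [fix=B main=B]
After op 3 (commit): HEAD=main@C [fix=B main=C]
After op 4 (commit): HEAD=main@D [fix=B main=D]
After op 5 (checkout): HEAD=fix@B [fix=B main=D]
After op 6 (checkout): HEAD=main@D [fix=B main=D]
After op 7 (merge): HEAD=main@E [fix=B main=E]
After op 8 (reset): HEAD=main@C [fix=B main=C]

Answer: main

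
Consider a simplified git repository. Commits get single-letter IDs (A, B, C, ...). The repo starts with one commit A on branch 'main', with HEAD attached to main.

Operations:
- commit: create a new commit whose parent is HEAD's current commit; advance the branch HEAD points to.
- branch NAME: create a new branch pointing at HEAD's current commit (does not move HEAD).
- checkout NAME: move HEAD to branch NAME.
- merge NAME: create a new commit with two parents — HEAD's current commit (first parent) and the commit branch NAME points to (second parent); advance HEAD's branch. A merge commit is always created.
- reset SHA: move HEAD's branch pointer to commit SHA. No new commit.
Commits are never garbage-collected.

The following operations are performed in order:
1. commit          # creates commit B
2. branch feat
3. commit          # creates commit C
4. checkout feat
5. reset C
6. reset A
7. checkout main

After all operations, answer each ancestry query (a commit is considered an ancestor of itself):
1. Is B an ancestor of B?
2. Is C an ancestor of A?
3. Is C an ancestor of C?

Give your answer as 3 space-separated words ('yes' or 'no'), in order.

Answer: yes no yes

Derivation:
After op 1 (commit): HEAD=main@B [main=B]
After op 2 (branch): HEAD=main@B [feat=B main=B]
After op 3 (commit): HEAD=main@C [feat=B main=C]
After op 4 (checkout): HEAD=feat@B [feat=B main=C]
After op 5 (reset): HEAD=feat@C [feat=C main=C]
After op 6 (reset): HEAD=feat@A [feat=A main=C]
After op 7 (checkout): HEAD=main@C [feat=A main=C]
ancestors(B) = {A,B}; B in? yes
ancestors(A) = {A}; C in? no
ancestors(C) = {A,B,C}; C in? yes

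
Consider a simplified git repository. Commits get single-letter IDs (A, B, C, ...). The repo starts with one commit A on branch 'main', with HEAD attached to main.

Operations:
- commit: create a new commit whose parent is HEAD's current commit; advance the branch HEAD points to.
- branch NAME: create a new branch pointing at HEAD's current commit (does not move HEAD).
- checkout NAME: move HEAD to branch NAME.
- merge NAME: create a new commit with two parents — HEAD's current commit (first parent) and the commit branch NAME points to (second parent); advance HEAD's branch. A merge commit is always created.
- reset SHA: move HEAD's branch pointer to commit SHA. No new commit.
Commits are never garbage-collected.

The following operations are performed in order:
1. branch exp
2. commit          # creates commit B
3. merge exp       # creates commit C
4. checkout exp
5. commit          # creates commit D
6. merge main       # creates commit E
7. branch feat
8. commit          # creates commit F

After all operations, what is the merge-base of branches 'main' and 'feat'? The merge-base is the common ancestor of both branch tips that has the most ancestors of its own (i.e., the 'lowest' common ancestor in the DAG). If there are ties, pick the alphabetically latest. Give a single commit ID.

After op 1 (branch): HEAD=main@A [exp=A main=A]
After op 2 (commit): HEAD=main@B [exp=A main=B]
After op 3 (merge): HEAD=main@C [exp=A main=C]
After op 4 (checkout): HEAD=exp@A [exp=A main=C]
After op 5 (commit): HEAD=exp@D [exp=D main=C]
After op 6 (merge): HEAD=exp@E [exp=E main=C]
After op 7 (branch): HEAD=exp@E [exp=E feat=E main=C]
After op 8 (commit): HEAD=exp@F [exp=F feat=E main=C]
ancestors(main=C): ['A', 'B', 'C']
ancestors(feat=E): ['A', 'B', 'C', 'D', 'E']
common: ['A', 'B', 'C']

Answer: C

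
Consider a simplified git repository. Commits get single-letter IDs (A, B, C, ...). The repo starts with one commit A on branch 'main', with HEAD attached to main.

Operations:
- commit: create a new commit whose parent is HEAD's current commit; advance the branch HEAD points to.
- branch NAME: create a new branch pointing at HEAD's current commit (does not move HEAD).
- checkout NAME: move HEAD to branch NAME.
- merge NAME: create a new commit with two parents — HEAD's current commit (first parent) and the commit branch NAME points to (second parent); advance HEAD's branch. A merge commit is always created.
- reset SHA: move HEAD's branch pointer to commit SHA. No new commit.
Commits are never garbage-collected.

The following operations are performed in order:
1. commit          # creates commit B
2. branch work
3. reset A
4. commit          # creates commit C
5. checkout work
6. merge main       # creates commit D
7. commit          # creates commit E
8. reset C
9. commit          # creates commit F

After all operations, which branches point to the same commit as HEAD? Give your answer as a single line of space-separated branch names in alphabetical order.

Answer: work

Derivation:
After op 1 (commit): HEAD=main@B [main=B]
After op 2 (branch): HEAD=main@B [main=B work=B]
After op 3 (reset): HEAD=main@A [main=A work=B]
After op 4 (commit): HEAD=main@C [main=C work=B]
After op 5 (checkout): HEAD=work@B [main=C work=B]
After op 6 (merge): HEAD=work@D [main=C work=D]
After op 7 (commit): HEAD=work@E [main=C work=E]
After op 8 (reset): HEAD=work@C [main=C work=C]
After op 9 (commit): HEAD=work@F [main=C work=F]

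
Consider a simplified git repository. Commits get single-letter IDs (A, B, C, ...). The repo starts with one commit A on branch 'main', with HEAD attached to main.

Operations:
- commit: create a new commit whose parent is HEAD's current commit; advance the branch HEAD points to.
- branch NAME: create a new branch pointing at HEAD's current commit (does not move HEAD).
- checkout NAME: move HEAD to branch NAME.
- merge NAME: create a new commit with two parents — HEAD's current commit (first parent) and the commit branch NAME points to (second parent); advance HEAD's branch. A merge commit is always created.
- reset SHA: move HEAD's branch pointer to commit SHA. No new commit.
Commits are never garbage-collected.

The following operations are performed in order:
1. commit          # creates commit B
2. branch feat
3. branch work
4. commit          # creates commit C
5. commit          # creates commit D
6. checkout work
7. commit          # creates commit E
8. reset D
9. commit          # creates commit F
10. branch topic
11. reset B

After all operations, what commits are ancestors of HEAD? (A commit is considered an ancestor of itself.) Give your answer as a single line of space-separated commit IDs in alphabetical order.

After op 1 (commit): HEAD=main@B [main=B]
After op 2 (branch): HEAD=main@B [feat=B main=B]
After op 3 (branch): HEAD=main@B [feat=B main=B work=B]
After op 4 (commit): HEAD=main@C [feat=B main=C work=B]
After op 5 (commit): HEAD=main@D [feat=B main=D work=B]
After op 6 (checkout): HEAD=work@B [feat=B main=D work=B]
After op 7 (commit): HEAD=work@E [feat=B main=D work=E]
After op 8 (reset): HEAD=work@D [feat=B main=D work=D]
After op 9 (commit): HEAD=work@F [feat=B main=D work=F]
After op 10 (branch): HEAD=work@F [feat=B main=D topic=F work=F]
After op 11 (reset): HEAD=work@B [feat=B main=D topic=F work=B]

Answer: A B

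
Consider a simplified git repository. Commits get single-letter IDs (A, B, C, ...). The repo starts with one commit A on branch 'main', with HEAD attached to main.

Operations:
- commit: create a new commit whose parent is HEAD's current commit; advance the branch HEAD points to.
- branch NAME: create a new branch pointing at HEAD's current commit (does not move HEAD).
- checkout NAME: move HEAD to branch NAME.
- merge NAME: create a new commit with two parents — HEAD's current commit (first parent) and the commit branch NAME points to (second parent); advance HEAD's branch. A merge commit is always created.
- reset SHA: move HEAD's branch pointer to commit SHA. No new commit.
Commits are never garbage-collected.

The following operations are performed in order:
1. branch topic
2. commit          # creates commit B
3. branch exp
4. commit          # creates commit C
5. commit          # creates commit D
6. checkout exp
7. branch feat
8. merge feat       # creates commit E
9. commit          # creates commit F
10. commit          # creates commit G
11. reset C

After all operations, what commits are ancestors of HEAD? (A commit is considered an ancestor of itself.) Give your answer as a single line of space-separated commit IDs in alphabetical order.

After op 1 (branch): HEAD=main@A [main=A topic=A]
After op 2 (commit): HEAD=main@B [main=B topic=A]
After op 3 (branch): HEAD=main@B [exp=B main=B topic=A]
After op 4 (commit): HEAD=main@C [exp=B main=C topic=A]
After op 5 (commit): HEAD=main@D [exp=B main=D topic=A]
After op 6 (checkout): HEAD=exp@B [exp=B main=D topic=A]
After op 7 (branch): HEAD=exp@B [exp=B feat=B main=D topic=A]
After op 8 (merge): HEAD=exp@E [exp=E feat=B main=D topic=A]
After op 9 (commit): HEAD=exp@F [exp=F feat=B main=D topic=A]
After op 10 (commit): HEAD=exp@G [exp=G feat=B main=D topic=A]
After op 11 (reset): HEAD=exp@C [exp=C feat=B main=D topic=A]

Answer: A B C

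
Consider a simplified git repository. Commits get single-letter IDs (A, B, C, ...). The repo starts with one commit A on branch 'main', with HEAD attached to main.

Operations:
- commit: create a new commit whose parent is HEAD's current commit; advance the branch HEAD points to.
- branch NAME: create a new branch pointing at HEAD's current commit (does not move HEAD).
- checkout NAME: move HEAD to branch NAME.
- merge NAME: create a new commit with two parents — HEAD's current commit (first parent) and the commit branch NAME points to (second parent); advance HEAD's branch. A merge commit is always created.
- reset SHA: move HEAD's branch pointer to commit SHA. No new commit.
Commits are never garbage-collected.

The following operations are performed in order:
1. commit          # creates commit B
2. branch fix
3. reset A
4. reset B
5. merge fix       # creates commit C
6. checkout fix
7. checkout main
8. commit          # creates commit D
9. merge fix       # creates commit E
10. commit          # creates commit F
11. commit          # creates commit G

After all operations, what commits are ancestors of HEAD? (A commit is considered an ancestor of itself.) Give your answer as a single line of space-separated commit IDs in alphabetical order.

Answer: A B C D E F G

Derivation:
After op 1 (commit): HEAD=main@B [main=B]
After op 2 (branch): HEAD=main@B [fix=B main=B]
After op 3 (reset): HEAD=main@A [fix=B main=A]
After op 4 (reset): HEAD=main@B [fix=B main=B]
After op 5 (merge): HEAD=main@C [fix=B main=C]
After op 6 (checkout): HEAD=fix@B [fix=B main=C]
After op 7 (checkout): HEAD=main@C [fix=B main=C]
After op 8 (commit): HEAD=main@D [fix=B main=D]
After op 9 (merge): HEAD=main@E [fix=B main=E]
After op 10 (commit): HEAD=main@F [fix=B main=F]
After op 11 (commit): HEAD=main@G [fix=B main=G]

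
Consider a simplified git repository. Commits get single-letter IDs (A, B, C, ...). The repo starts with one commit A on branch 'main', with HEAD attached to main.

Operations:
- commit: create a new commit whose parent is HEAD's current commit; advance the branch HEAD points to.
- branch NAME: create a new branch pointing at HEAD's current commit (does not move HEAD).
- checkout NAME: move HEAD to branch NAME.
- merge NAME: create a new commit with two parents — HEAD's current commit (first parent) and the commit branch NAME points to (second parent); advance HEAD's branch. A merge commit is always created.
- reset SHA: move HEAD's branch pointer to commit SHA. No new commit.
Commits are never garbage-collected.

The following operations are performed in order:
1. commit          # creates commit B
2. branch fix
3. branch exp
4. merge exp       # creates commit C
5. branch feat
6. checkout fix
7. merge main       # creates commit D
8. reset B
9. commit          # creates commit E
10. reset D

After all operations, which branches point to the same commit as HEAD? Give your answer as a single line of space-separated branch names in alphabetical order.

After op 1 (commit): HEAD=main@B [main=B]
After op 2 (branch): HEAD=main@B [fix=B main=B]
After op 3 (branch): HEAD=main@B [exp=B fix=B main=B]
After op 4 (merge): HEAD=main@C [exp=B fix=B main=C]
After op 5 (branch): HEAD=main@C [exp=B feat=C fix=B main=C]
After op 6 (checkout): HEAD=fix@B [exp=B feat=C fix=B main=C]
After op 7 (merge): HEAD=fix@D [exp=B feat=C fix=D main=C]
After op 8 (reset): HEAD=fix@B [exp=B feat=C fix=B main=C]
After op 9 (commit): HEAD=fix@E [exp=B feat=C fix=E main=C]
After op 10 (reset): HEAD=fix@D [exp=B feat=C fix=D main=C]

Answer: fix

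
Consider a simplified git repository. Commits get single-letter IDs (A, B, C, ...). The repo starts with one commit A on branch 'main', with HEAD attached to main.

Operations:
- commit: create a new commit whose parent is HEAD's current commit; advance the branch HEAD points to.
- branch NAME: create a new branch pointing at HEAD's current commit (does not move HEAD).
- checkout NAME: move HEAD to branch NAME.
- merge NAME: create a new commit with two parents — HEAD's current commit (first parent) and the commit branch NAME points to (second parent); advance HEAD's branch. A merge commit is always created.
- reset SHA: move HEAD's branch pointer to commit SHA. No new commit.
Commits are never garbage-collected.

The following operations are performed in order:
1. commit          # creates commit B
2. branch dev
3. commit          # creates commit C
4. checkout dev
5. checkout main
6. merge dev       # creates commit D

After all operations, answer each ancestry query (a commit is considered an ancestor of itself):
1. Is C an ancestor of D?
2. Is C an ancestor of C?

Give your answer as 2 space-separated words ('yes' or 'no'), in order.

Answer: yes yes

Derivation:
After op 1 (commit): HEAD=main@B [main=B]
After op 2 (branch): HEAD=main@B [dev=B main=B]
After op 3 (commit): HEAD=main@C [dev=B main=C]
After op 4 (checkout): HEAD=dev@B [dev=B main=C]
After op 5 (checkout): HEAD=main@C [dev=B main=C]
After op 6 (merge): HEAD=main@D [dev=B main=D]
ancestors(D) = {A,B,C,D}; C in? yes
ancestors(C) = {A,B,C}; C in? yes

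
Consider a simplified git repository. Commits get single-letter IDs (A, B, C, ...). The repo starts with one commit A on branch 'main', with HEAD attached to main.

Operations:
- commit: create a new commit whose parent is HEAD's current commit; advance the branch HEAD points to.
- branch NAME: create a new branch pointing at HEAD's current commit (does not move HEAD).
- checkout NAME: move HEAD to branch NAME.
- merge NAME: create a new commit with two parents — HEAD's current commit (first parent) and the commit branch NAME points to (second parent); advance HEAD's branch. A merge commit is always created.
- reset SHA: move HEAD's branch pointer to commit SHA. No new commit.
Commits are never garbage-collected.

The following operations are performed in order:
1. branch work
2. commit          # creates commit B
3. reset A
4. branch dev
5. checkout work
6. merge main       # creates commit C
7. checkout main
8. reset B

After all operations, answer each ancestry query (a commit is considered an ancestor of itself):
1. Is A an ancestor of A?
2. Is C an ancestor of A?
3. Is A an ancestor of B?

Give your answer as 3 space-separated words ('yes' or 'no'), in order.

Answer: yes no yes

Derivation:
After op 1 (branch): HEAD=main@A [main=A work=A]
After op 2 (commit): HEAD=main@B [main=B work=A]
After op 3 (reset): HEAD=main@A [main=A work=A]
After op 4 (branch): HEAD=main@A [dev=A main=A work=A]
After op 5 (checkout): HEAD=work@A [dev=A main=A work=A]
After op 6 (merge): HEAD=work@C [dev=A main=A work=C]
After op 7 (checkout): HEAD=main@A [dev=A main=A work=C]
After op 8 (reset): HEAD=main@B [dev=A main=B work=C]
ancestors(A) = {A}; A in? yes
ancestors(A) = {A}; C in? no
ancestors(B) = {A,B}; A in? yes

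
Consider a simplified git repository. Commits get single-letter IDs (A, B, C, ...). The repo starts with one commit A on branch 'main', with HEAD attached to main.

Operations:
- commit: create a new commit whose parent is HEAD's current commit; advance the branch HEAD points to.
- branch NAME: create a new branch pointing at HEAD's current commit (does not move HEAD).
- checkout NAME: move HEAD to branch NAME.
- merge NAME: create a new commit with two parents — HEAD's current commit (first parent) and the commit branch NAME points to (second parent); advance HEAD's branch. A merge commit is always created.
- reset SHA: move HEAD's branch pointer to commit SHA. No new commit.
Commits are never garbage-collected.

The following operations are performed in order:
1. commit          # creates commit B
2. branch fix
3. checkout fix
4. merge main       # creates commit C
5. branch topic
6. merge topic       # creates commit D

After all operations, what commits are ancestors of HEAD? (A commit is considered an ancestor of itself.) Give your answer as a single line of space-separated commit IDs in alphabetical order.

After op 1 (commit): HEAD=main@B [main=B]
After op 2 (branch): HEAD=main@B [fix=B main=B]
After op 3 (checkout): HEAD=fix@B [fix=B main=B]
After op 4 (merge): HEAD=fix@C [fix=C main=B]
After op 5 (branch): HEAD=fix@C [fix=C main=B topic=C]
After op 6 (merge): HEAD=fix@D [fix=D main=B topic=C]

Answer: A B C D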